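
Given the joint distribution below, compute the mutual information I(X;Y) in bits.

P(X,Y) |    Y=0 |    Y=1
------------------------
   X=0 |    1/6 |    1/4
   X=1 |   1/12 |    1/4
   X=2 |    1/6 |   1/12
0.0753 bits

Mutual information: I(X;Y) = H(X) + H(Y) - H(X,Y)

Marginals:
P(X) = (5/12, 1/3, 1/4), H(X) = 1.5546 bits
P(Y) = (5/12, 7/12), H(Y) = 0.9799 bits

Joint entropy: H(X,Y) = 2.4591 bits

I(X;Y) = 1.5546 + 0.9799 - 2.4591 = 0.0753 bits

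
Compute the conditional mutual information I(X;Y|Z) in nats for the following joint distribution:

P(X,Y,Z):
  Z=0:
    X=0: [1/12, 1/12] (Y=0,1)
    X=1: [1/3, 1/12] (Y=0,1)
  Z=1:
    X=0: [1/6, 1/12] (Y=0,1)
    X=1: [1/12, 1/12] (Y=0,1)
0.0307 nats

Conditional mutual information: I(X;Y|Z) = H(X|Z) + H(Y|Z) - H(X,Y|Z)

H(Z) = 0.6792
H(X,Z) = 1.3086 → H(X|Z) = 0.6294
H(Y,Z) = 1.3086 → H(Y|Z) = 0.6294
H(X,Y,Z) = 1.9073 → H(X,Y|Z) = 1.2281

I(X;Y|Z) = 0.6294 + 0.6294 - 1.2281 = 0.0307 nats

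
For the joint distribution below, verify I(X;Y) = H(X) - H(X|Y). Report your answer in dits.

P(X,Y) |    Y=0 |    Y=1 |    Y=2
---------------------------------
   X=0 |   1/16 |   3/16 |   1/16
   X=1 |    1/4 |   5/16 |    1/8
I(X;Y) = 0.0063 dits

Mutual information has multiple equivalent forms:
- I(X;Y) = H(X) - H(X|Y)
- I(X;Y) = H(Y) - H(Y|X)
- I(X;Y) = H(X) + H(Y) - H(X,Y)

Computing all quantities:
H(X) = 0.2697, H(Y) = 0.4447, H(X,Y) = 0.7081
H(X|Y) = 0.2634, H(Y|X) = 0.4384

Verification:
H(X) - H(X|Y) = 0.2697 - 0.2634 = 0.0063
H(Y) - H(Y|X) = 0.4447 - 0.4384 = 0.0063
H(X) + H(Y) - H(X,Y) = 0.2697 + 0.4447 - 0.7081 = 0.0063

All forms give I(X;Y) = 0.0063 dits. ✓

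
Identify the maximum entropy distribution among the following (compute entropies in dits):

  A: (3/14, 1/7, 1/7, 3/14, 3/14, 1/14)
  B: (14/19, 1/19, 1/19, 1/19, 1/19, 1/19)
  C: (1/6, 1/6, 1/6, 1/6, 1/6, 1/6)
C

For a discrete distribution over n outcomes, entropy is maximized by the uniform distribution.

Computing entropies:
H(A) = 0.7534 dits
H(B) = 0.4342 dits
H(C) = 0.7782 dits

The uniform distribution (where all probabilities equal 1/6) achieves the maximum entropy of log_10(6) = 0.7782 dits.

Distribution C has the highest entropy.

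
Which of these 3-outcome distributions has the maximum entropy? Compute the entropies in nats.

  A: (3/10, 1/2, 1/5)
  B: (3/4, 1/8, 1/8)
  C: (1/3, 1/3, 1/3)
C

For a discrete distribution over n outcomes, entropy is maximized by the uniform distribution.

Computing entropies:
H(A) = 1.0297 nats
H(B) = 0.7356 nats
H(C) = 1.0986 nats

The uniform distribution (where all probabilities equal 1/3) achieves the maximum entropy of log_e(3) = 1.0986 nats.

Distribution C has the highest entropy.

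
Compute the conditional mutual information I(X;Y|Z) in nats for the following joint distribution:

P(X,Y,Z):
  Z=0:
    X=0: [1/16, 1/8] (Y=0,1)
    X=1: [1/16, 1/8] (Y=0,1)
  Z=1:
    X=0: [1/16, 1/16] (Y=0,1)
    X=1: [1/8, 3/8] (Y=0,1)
0.0140 nats

Conditional mutual information: I(X;Y|Z) = H(X|Z) + H(Y|Z) - H(X,Y|Z)

H(Z) = 0.6616
H(X,Z) = 1.2342 → H(X|Z) = 0.5727
H(Y,Z) = 1.2820 → H(Y|Z) = 0.6205
H(X,Y,Z) = 1.8407 → H(X,Y|Z) = 1.1792

I(X;Y|Z) = 0.5727 + 0.6205 - 1.1792 = 0.0140 nats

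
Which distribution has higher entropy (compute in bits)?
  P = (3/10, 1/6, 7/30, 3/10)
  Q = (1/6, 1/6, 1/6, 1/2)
P

Computing entropies in bits:
H(P) = 1.9629
H(Q) = 1.7925

Distribution P has higher entropy.

Intuition: The distribution closer to uniform (more spread out) has higher entropy.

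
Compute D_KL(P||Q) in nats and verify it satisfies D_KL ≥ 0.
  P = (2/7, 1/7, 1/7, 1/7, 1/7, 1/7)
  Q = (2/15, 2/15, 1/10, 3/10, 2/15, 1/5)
0.1344 nats

KL divergence satisfies the Gibbs inequality: D_KL(P||Q) ≥ 0 for all distributions P, Q.

D_KL(P||Q) = Σ p(x) log(p(x)/q(x))
Term by term:
  x=0: 2/7 × log_e[(2/7)/(2/15)] = 0.2178
  x=1: 1/7 × log_e[(1/7)/(2/15)] = 0.0099
  x=2: 1/7 × log_e[(1/7)/(1/10)] = 0.0510
  x=3: 1/7 × log_e[(1/7)/(3/10)] = -0.1060
  x=4: 1/7 × log_e[(1/7)/(2/15)] = 0.0099
  x=5: 1/7 × log_e[(1/7)/(1/5)] = -0.0481
D_KL(P||Q) = 0.1344 nats

D_KL(P||Q) = 0.1344 ≥ 0 ✓

This non-negativity is a fundamental property: relative entropy cannot be negative because it measures how different Q is from P.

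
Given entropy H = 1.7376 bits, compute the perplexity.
3.3348

Perplexity is 2^H (or exp(H) for natural log).

H = 1.7376 bits
Perplexity = 2^1.7376 = 3.3348

Interpretation: The model's uncertainty is equivalent to choosing uniformly among 3.3 options.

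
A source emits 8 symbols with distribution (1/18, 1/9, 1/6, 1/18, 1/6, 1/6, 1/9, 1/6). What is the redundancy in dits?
0.0328 dits

Redundancy measures how far a source is from maximum entropy:
R = H_max - H(X)

Maximum entropy for 8 symbols: H_max = log_10(8) = 0.9031 dits
Actual entropy: H(X) = 0.8703 dits
Redundancy: R = 0.9031 - 0.8703 = 0.0328 dits

This redundancy represents potential for compression: the source could be compressed by 0.0328 dits per symbol.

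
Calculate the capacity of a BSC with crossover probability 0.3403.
0.0749 bits

For a binary symmetric channel (BSC) with error probability p:
Capacity C = 1 - H(p) bits per symbol

where H(p) = -p log₂(p) - (1-p) log₂(1-p) is the binary entropy function.

H(0.3403) = 0.9251 bits
C = 1 - 0.9251 = 0.0749 bits per symbol

This means we can reliably transmit up to 0.0749 bits of information per channel use.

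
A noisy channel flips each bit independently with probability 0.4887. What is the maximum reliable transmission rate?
0.0004 bits

For a binary symmetric channel (BSC) with error probability p:
Capacity C = 1 - H(p) bits per symbol

where H(p) = -p log₂(p) - (1-p) log₂(1-p) is the binary entropy function.

H(0.4887) = 0.9996 bits
C = 1 - 0.9996 = 0.0004 bits per symbol

This means we can reliably transmit up to 0.0004 bits of information per channel use.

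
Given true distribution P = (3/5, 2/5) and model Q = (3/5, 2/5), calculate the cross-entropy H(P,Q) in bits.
0.9710 bits

Cross-entropy: H(P,Q) = -Σ p(x) log q(x)

Alternatively: H(P,Q) = H(P) + D_KL(P||Q)
H(P) = 0.9710 bits
D_KL(P||Q) = 0.0000 bits

H(P,Q) = 0.9710 + 0.0000 = 0.9710 bits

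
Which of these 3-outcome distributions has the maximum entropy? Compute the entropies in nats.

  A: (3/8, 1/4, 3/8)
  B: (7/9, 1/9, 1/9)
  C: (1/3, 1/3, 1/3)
C

For a discrete distribution over n outcomes, entropy is maximized by the uniform distribution.

Computing entropies:
H(A) = 1.0822 nats
H(B) = 0.6837 nats
H(C) = 1.0986 nats

The uniform distribution (where all probabilities equal 1/3) achieves the maximum entropy of log_e(3) = 1.0986 nats.

Distribution C has the highest entropy.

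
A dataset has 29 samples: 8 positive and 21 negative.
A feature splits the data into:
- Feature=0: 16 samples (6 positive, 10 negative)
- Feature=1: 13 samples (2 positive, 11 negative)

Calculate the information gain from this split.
0.0455 bits

Information Gain = H(Y) - H(Y|Feature)

Before split:
P(positive) = 8/29 = 0.2759
H(Y) = 0.8498 bits

After split:
Feature=0: H = 0.9544 bits (weight = 16/29)
Feature=1: H = 0.6194 bits (weight = 13/29)
H(Y|Feature) = (16/29)×0.9544 + (13/29)×0.6194 = 0.8042 bits

Information Gain = 0.8498 - 0.8042 = 0.0455 bits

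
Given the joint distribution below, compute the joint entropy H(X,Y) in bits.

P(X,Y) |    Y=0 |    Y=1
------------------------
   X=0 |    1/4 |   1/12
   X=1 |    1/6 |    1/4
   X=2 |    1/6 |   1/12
2.4591 bits

Joint entropy is H(X,Y) = -Σ_{x,y} p(x,y) log p(x,y).

Summing over all non-zero entries:
H(X,Y) = -[1/4·log_2(1/4) + 1/12·log_2(1/12) + 1/6·log_2(1/6) + 1/4·log_2(1/4) + 1/6·log_2(1/6) + 1/12·log_2(1/12)]
H(X,Y) = 2.4591 bits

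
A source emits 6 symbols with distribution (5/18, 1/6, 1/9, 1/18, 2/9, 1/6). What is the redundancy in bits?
0.1439 bits

Redundancy measures how far a source is from maximum entropy:
R = H_max - H(X)

Maximum entropy for 6 symbols: H_max = log_2(6) = 2.5850 bits
Actual entropy: H(X) = 2.4411 bits
Redundancy: R = 2.5850 - 2.4411 = 0.1439 bits

This redundancy represents potential for compression: the source could be compressed by 0.1439 bits per symbol.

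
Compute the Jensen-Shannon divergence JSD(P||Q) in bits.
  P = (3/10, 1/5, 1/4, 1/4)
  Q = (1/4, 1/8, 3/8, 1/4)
0.0170 bits

Jensen-Shannon divergence is:
JSD(P||Q) = 0.5 × D_KL(P||M) + 0.5 × D_KL(Q||M)
where M = 0.5 × (P + Q) is the mixture distribution.

M = 0.5 × (3/10, 1/5, 1/4, 1/4) + 0.5 × (1/4, 1/8, 3/8, 1/4) = (11/40, 0.1625, 5/16, 1/4)

D_KL(P||M) = 0.0171 bits
D_KL(Q||M) = 0.0169 bits

JSD(P||Q) = 0.5 × 0.0171 + 0.5 × 0.0169 = 0.0170 bits

Unlike KL divergence, JSD is symmetric and bounded: 0 ≤ JSD ≤ log(2).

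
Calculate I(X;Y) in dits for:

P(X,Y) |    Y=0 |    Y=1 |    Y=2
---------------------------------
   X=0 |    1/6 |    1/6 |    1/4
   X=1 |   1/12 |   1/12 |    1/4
0.0062 dits

Mutual information: I(X;Y) = H(X) + H(Y) - H(X,Y)

Marginals:
P(X) = (7/12, 5/12), H(X) = 0.2950 dits
P(Y) = (1/4, 1/4, 1/2), H(Y) = 0.4515 dits

Joint entropy: H(X,Y) = 0.7403 dits

I(X;Y) = 0.2950 + 0.4515 - 0.7403 = 0.0062 dits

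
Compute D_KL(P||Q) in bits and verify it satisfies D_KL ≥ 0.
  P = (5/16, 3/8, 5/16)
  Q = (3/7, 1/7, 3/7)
0.2373 bits

KL divergence satisfies the Gibbs inequality: D_KL(P||Q) ≥ 0 for all distributions P, Q.

D_KL(P||Q) = Σ p(x) log(p(x)/q(x))
Term by term:
  x=0: 5/16 × log_2[(5/16)/(3/7)] = -0.1424
  x=1: 3/8 × log_2[(3/8)/(1/7)] = 0.5221
  x=2: 5/16 × log_2[(5/16)/(3/7)] = -0.1424
D_KL(P||Q) = 0.2373 bits

D_KL(P||Q) = 0.2373 ≥ 0 ✓

This non-negativity is a fundamental property: relative entropy cannot be negative because it measures how different Q is from P.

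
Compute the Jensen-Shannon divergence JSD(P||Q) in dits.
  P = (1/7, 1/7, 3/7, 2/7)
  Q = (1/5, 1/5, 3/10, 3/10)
0.0046 dits

Jensen-Shannon divergence is:
JSD(P||Q) = 0.5 × D_KL(P||M) + 0.5 × D_KL(Q||M)
where M = 0.5 × (P + Q) is the mixture distribution.

M = 0.5 × (1/7, 1/7, 3/7, 2/7) + 0.5 × (1/5, 1/5, 3/10, 3/10) = (6/35, 6/35, 0.364286, 0.292857)

D_KL(P||M) = 0.0046 dits
D_KL(Q||M) = 0.0046 dits

JSD(P||Q) = 0.5 × 0.0046 + 0.5 × 0.0046 = 0.0046 dits

Unlike KL divergence, JSD is symmetric and bounded: 0 ≤ JSD ≤ log(2).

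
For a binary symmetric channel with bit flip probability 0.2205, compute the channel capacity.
0.2389 bits

For a binary symmetric channel (BSC) with error probability p:
Capacity C = 1 - H(p) bits per symbol

where H(p) = -p log₂(p) - (1-p) log₂(1-p) is the binary entropy function.

H(0.2205) = 0.7611 bits
C = 1 - 0.7611 = 0.2389 bits per symbol

This means we can reliably transmit up to 0.2389 bits of information per channel use.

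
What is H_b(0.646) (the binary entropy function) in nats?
0.6499 nats

The binary entropy function is:
H(p) = -p log(p) - (1-p) log(1-p)

H(0.646) = -0.646 × log_e(0.646) - 0.354 × log_e(0.354)
H(0.646) = 0.6499 nats

Note: Binary entropy is maximized at p=0.5 (H=1 bit) and minimized at p=0 or p=1 (H=0).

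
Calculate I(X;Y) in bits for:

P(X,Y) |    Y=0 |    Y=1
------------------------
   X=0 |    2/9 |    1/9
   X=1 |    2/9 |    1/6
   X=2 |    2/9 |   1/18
0.0285 bits

Mutual information: I(X;Y) = H(X) + H(Y) - H(X,Y)

Marginals:
P(X) = (1/3, 7/18, 5/18), H(X) = 1.5715 bits
P(Y) = (2/3, 1/3), H(Y) = 0.9183 bits

Joint entropy: H(X,Y) = 2.4613 bits

I(X;Y) = 1.5715 + 0.9183 - 2.4613 = 0.0285 bits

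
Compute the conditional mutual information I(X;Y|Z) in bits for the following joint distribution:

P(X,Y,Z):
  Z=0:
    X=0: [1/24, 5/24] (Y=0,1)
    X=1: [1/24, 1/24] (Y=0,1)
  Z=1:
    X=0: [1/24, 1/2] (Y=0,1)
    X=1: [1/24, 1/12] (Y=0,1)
0.0603 bits

Conditional mutual information: I(X;Y|Z) = H(X|Z) + H(Y|Z) - H(X,Y|Z)

H(Z) = 0.9183
H(X,Z) = 1.6529 → H(X|Z) = 0.7346
H(Y,Z) = 1.5511 → H(Y|Z) = 0.6328
H(X,Y,Z) = 2.2254 → H(X,Y|Z) = 1.3071

I(X;Y|Z) = 0.7346 + 0.6328 - 1.3071 = 0.0603 bits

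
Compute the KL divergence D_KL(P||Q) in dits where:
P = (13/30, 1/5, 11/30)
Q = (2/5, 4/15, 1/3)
0.0053 dits

KL divergence: D_KL(P||Q) = Σ p(x) log(p(x)/q(x))

Computing term by term:
  x=0: 13/30 × log_10[(13/30)/(2/5)] = 13/30 × 0.0348 = 0.0151
  x=1: 1/5 × log_10[(1/5)/(4/15)] = 1/5 × -0.1249 = -0.0250
  x=2: 11/30 × log_10[(11/30)/(1/3)] = 11/30 × 0.0414 = 0.0152

D_KL(P||Q) = 0.0053 dits

Note: KL divergence is always non-negative and equals 0 iff P = Q.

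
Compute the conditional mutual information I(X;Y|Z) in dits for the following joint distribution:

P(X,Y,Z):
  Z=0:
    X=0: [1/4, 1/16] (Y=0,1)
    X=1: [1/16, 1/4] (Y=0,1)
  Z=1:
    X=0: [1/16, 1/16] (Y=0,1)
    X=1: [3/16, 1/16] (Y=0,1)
0.0573 dits

Conditional mutual information: I(X;Y|Z) = H(X|Z) + H(Y|Z) - H(X,Y|Z)

H(Z) = 0.2873
H(X,Z) = 0.5791 → H(X|Z) = 0.2918
H(Y,Z) = 0.5791 → H(Y|Z) = 0.2918
H(X,Y,Z) = 0.8136 → H(X,Y|Z) = 0.5263

I(X;Y|Z) = 0.2918 + 0.2918 - 0.5263 = 0.0573 dits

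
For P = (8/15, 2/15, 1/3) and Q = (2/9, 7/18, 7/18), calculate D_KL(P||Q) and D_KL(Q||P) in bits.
D_KL(P||Q) = 0.3936, D_KL(Q||P) = 0.4064

KL divergence is not symmetric: D_KL(P||Q) ≠ D_KL(Q||P) in general.

D_KL(P||Q) = 0.3936 bits
D_KL(Q||P) = 0.4064 bits

No, they are not equal!

This asymmetry is why KL divergence is not a true distance metric.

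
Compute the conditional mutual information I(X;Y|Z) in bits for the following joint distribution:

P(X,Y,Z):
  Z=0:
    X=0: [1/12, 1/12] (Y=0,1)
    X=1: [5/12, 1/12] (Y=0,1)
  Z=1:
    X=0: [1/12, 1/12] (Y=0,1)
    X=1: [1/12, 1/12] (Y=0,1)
0.0492 bits

Conditional mutual information: I(X;Y|Z) = H(X|Z) + H(Y|Z) - H(X,Y|Z)

H(Z) = 0.9183
H(X,Z) = 1.7925 → H(X|Z) = 0.8742
H(Y,Z) = 1.7925 → H(Y|Z) = 0.8742
H(X,Y,Z) = 2.6175 → H(X,Y|Z) = 1.6992

I(X;Y|Z) = 0.8742 + 0.8742 - 1.6992 = 0.0492 bits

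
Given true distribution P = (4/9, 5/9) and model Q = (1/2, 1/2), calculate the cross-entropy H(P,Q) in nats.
0.6931 nats

Cross-entropy: H(P,Q) = -Σ p(x) log q(x)

Alternatively: H(P,Q) = H(P) + D_KL(P||Q)
H(P) = 0.6870 nats
D_KL(P||Q) = 0.0062 nats

H(P,Q) = 0.6870 + 0.0062 = 0.6931 nats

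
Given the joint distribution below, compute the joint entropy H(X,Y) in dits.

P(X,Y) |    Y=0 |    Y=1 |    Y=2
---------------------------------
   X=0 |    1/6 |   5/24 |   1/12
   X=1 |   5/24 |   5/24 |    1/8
0.7583 dits

Joint entropy is H(X,Y) = -Σ_{x,y} p(x,y) log p(x,y).

Summing over all non-zero entries:
H(X,Y) = -[1/6·log_10(1/6) + 5/24·log_10(5/24) + 1/12·log_10(1/12) + 5/24·log_10(5/24) + 5/24·log_10(5/24) + 1/8·log_10(1/8)]
H(X,Y) = 0.7583 dits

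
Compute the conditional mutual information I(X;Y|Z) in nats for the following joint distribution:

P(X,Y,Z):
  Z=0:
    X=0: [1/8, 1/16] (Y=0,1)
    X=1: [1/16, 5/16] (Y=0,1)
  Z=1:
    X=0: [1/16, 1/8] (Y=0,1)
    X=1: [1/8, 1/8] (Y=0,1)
0.0759 nats

Conditional mutual information: I(X;Y|Z) = H(X|Z) + H(Y|Z) - H(X,Y|Z)

H(Z) = 0.6853
H(X,Z) = 1.3421 → H(X|Z) = 0.6568
H(Y,Z) = 1.3421 → H(Y|Z) = 0.6568
H(X,Y,Z) = 1.9231 → H(X,Y|Z) = 1.2378

I(X;Y|Z) = 0.6568 + 0.6568 - 1.2378 = 0.0759 nats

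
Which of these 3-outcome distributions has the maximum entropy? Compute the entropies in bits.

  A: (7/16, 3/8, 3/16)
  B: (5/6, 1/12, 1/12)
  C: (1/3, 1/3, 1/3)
C

For a discrete distribution over n outcomes, entropy is maximized by the uniform distribution.

Computing entropies:
H(A) = 1.5052 bits
H(B) = 0.8167 bits
H(C) = 1.5850 bits

The uniform distribution (where all probabilities equal 1/3) achieves the maximum entropy of log_2(3) = 1.5850 bits.

Distribution C has the highest entropy.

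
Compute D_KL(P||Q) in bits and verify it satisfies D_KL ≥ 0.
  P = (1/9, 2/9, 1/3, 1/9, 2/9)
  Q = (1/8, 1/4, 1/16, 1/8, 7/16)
0.5123 bits

KL divergence satisfies the Gibbs inequality: D_KL(P||Q) ≥ 0 for all distributions P, Q.

D_KL(P||Q) = Σ p(x) log(p(x)/q(x))
Term by term:
  x=0: 1/9 × log_2[(1/9)/(1/8)] = -0.0189
  x=1: 2/9 × log_2[(2/9)/(1/4)] = -0.0378
  x=2: 1/3 × log_2[(1/3)/(1/16)] = 0.8050
  x=3: 1/9 × log_2[(1/9)/(1/8)] = -0.0189
  x=4: 2/9 × log_2[(2/9)/(7/16)] = -0.2172
D_KL(P||Q) = 0.5123 bits

D_KL(P||Q) = 0.5123 ≥ 0 ✓

This non-negativity is a fundamental property: relative entropy cannot be negative because it measures how different Q is from P.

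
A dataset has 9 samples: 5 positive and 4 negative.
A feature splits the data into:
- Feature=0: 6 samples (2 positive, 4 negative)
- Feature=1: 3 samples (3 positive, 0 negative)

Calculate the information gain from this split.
0.3789 bits

Information Gain = H(Y) - H(Y|Feature)

Before split:
P(positive) = 5/9 = 0.5556
H(Y) = 0.9911 bits

After split:
Feature=0: H = 0.9183 bits (weight = 6/9)
Feature=1: H = 0.0000 bits (weight = 3/9)
H(Y|Feature) = (6/9)×0.9183 + (3/9)×0.0000 = 0.6122 bits

Information Gain = 0.9911 - 0.6122 = 0.3789 bits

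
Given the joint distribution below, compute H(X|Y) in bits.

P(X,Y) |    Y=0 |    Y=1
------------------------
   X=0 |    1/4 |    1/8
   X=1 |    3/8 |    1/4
0.9512 bits

Using the chain rule: H(X|Y) = H(X,Y) - H(Y)

First, compute H(X,Y) = 1.9056 bits

Marginal P(Y) = (5/8, 3/8)
H(Y) = 0.9544 bits

H(X|Y) = H(X,Y) - H(Y) = 1.9056 - 0.9544 = 0.9512 bits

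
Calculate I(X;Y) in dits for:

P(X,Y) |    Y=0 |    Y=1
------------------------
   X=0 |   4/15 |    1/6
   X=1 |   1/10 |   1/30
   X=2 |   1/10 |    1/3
0.0404 dits

Mutual information: I(X;Y) = H(X) + H(Y) - H(X,Y)

Marginals:
P(X) = (13/30, 2/15, 13/30), H(X) = 0.4314 dits
P(Y) = (7/15, 8/15), H(Y) = 0.3001 dits

Joint entropy: H(X,Y) = 0.6910 dits

I(X;Y) = 0.4314 + 0.3001 - 0.6910 = 0.0404 dits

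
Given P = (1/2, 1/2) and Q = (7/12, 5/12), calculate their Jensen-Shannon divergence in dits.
0.0015 dits

Jensen-Shannon divergence is:
JSD(P||Q) = 0.5 × D_KL(P||M) + 0.5 × D_KL(Q||M)
where M = 0.5 × (P + Q) is the mixture distribution.

M = 0.5 × (1/2, 1/2) + 0.5 × (7/12, 5/12) = (13/24, 11/24)

D_KL(P||M) = 0.0015 dits
D_KL(Q||M) = 0.0015 dits

JSD(P||Q) = 0.5 × 0.0015 + 0.5 × 0.0015 = 0.0015 dits

Unlike KL divergence, JSD is symmetric and bounded: 0 ≤ JSD ≤ log(2).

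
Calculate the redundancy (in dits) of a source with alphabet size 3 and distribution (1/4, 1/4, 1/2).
0.0256 dits

Redundancy measures how far a source is from maximum entropy:
R = H_max - H(X)

Maximum entropy for 3 symbols: H_max = log_10(3) = 0.4771 dits
Actual entropy: H(X) = 0.4515 dits
Redundancy: R = 0.4771 - 0.4515 = 0.0256 dits

This redundancy represents potential for compression: the source could be compressed by 0.0256 dits per symbol.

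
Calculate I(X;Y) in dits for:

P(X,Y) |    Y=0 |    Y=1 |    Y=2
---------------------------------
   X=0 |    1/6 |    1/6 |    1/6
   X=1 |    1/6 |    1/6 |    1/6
0.0000 dits

Mutual information: I(X;Y) = H(X) + H(Y) - H(X,Y)

Marginals:
P(X) = (1/2, 1/2), H(X) = 0.3010 dits
P(Y) = (1/3, 1/3, 1/3), H(Y) = 0.4771 dits

Joint entropy: H(X,Y) = 0.7782 dits

I(X;Y) = 0.3010 + 0.4771 - 0.7782 = 0.0000 dits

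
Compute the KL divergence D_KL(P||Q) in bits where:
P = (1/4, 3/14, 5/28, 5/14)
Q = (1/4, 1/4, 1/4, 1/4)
0.0494 bits

KL divergence: D_KL(P||Q) = Σ p(x) log(p(x)/q(x))

Computing term by term:
  x=0: 1/4 × log_2[(1/4)/(1/4)] = 1/4 × 0.0000 = 0.0000
  x=1: 3/14 × log_2[(3/14)/(1/4)] = 3/14 × -0.2224 = -0.0477
  x=2: 5/28 × log_2[(5/28)/(1/4)] = 5/28 × -0.4854 = -0.0867
  x=3: 5/14 × log_2[(5/14)/(1/4)] = 5/14 × 0.5146 = 0.1838

D_KL(P||Q) = 0.0494 bits

Note: KL divergence is always non-negative and equals 0 iff P = Q.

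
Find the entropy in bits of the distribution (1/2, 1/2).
1.0000 bits

Shannon entropy is H(X) = -Σ p(x) log p(x).

For P = (1/2, 1/2):
H = -1/2 × log_2(1/2) -1/2 × log_2(1/2)
H = 1.0000 bits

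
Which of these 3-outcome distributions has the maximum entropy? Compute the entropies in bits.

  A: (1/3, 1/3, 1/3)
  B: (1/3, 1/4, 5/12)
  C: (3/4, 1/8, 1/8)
A

For a discrete distribution over n outcomes, entropy is maximized by the uniform distribution.

Computing entropies:
H(A) = 1.5850 bits
H(B) = 1.5546 bits
H(C) = 1.0613 bits

The uniform distribution (where all probabilities equal 1/3) achieves the maximum entropy of log_2(3) = 1.5850 bits.

Distribution A has the highest entropy.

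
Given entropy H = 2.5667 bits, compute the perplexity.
5.9245

Perplexity is 2^H (or exp(H) for natural log).

H = 2.5667 bits
Perplexity = 2^2.5667 = 5.9245

Interpretation: The model's uncertainty is equivalent to choosing uniformly among 5.9 options.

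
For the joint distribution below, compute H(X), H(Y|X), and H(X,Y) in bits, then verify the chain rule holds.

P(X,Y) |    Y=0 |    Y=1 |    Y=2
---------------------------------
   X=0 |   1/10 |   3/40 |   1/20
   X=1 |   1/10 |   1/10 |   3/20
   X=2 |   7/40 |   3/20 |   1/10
H(X,Y) = 3.0863, H(X) = 1.5389, H(Y|X) = 1.5473 (all in bits)

Chain rule: H(X,Y) = H(X) + H(Y|X)

Left side — joint entropy directly:
H(X,Y) = -Σ p(x,y) log p(x,y) = 3.0863 bits

Right side — compute H(Y|X) from the conditional distributions:
P(X) = (9/40, 7/20, 17/40), so H(X) = 1.5389 bits
H(Y|X) = Σ_x P(X=x) · H(Y|X=x):
  P(Y|X=0) = (4/9, 1/3, 2/9), H(Y|X=0) = 1.5305, weight P(X=0) = 9/40
  P(Y|X=1) = (2/7, 2/7, 3/7), H(Y|X=1) = 1.5567, weight P(X=1) = 7/20
  P(Y|X=2) = (7/17, 6/17, 4/17), H(Y|X=2) = 1.5486, weight P(X=2) = 17/40
H(Y|X) = 1.5473 bits

H(X) + H(Y|X) = 1.5389 + 1.5473 = 3.0863 bits

Both sides equal 3.0863 bits. ✓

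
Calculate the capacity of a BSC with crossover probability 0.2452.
0.1964 bits

For a binary symmetric channel (BSC) with error probability p:
Capacity C = 1 - H(p) bits per symbol

where H(p) = -p log₂(p) - (1-p) log₂(1-p) is the binary entropy function.

H(0.2452) = 0.8036 bits
C = 1 - 0.8036 = 0.1964 bits per symbol

This means we can reliably transmit up to 0.1964 bits of information per channel use.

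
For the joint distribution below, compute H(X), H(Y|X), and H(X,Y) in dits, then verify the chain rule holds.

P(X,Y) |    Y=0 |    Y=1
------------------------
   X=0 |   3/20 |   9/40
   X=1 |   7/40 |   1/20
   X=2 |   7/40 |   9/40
H(X,Y) = 0.7451, H(X) = 0.4647, H(Y|X) = 0.2804 (all in dits)

Chain rule: H(X,Y) = H(X) + H(Y|X)

Left side — joint entropy directly:
H(X,Y) = -Σ p(x,y) log p(x,y) = 0.7451 dits

Right side — compute H(Y|X) from the conditional distributions:
P(X) = (3/8, 9/40, 2/5), so H(X) = 0.4647 dits
H(Y|X) = Σ_x P(X=x) · H(Y|X=x):
  P(Y|X=0) = (2/5, 3/5), H(Y|X=0) = 0.2923, weight P(X=0) = 3/8
  P(Y|X=1) = (7/9, 2/9), H(Y|X=1) = 0.2300, weight P(X=1) = 9/40
  P(Y|X=2) = (7/16, 9/16), H(Y|X=2) = 0.2976, weight P(X=2) = 2/5
H(Y|X) = 0.2804 dits

H(X) + H(Y|X) = 0.4647 + 0.2804 = 0.7451 dits

Both sides equal 0.7451 dits. ✓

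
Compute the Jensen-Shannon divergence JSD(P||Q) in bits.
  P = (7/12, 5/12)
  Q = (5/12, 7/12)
0.0201 bits

Jensen-Shannon divergence is:
JSD(P||Q) = 0.5 × D_KL(P||M) + 0.5 × D_KL(Q||M)
where M = 0.5 × (P + Q) is the mixture distribution.

M = 0.5 × (7/12, 5/12) + 0.5 × (5/12, 7/12) = (1/2, 1/2)

D_KL(P||M) = 0.0201 bits
D_KL(Q||M) = 0.0201 bits

JSD(P||Q) = 0.5 × 0.0201 + 0.5 × 0.0201 = 0.0201 bits

Unlike KL divergence, JSD is symmetric and bounded: 0 ≤ JSD ≤ log(2).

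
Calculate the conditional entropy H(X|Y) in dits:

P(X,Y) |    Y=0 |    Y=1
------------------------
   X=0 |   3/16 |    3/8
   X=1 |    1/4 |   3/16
0.2852 dits

Using the chain rule: H(X|Y) = H(X,Y) - H(Y)

First, compute H(X,Y) = 0.5829 dits

Marginal P(Y) = (7/16, 9/16)
H(Y) = 0.2976 dits

H(X|Y) = H(X,Y) - H(Y) = 0.5829 - 0.2976 = 0.2852 dits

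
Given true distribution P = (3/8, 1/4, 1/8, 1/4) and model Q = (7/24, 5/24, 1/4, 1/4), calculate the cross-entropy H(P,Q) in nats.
1.3741 nats

Cross-entropy: H(P,Q) = -Σ p(x) log q(x)

Alternatively: H(P,Q) = H(P) + D_KL(P||Q)
H(P) = 1.3209 nats
D_KL(P||Q) = 0.0532 nats

H(P,Q) = 1.3209 + 0.0532 = 1.3741 nats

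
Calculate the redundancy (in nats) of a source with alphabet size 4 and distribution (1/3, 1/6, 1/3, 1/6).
0.0566 nats

Redundancy measures how far a source is from maximum entropy:
R = H_max - H(X)

Maximum entropy for 4 symbols: H_max = log_e(4) = 1.3863 nats
Actual entropy: H(X) = 1.3297 nats
Redundancy: R = 1.3863 - 1.3297 = 0.0566 nats

This redundancy represents potential for compression: the source could be compressed by 0.0566 nats per symbol.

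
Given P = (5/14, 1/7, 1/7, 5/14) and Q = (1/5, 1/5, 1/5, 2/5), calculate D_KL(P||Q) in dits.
0.0306 dits

KL divergence: D_KL(P||Q) = Σ p(x) log(p(x)/q(x))

Computing term by term:
  x=0: 5/14 × log_10[(5/14)/(1/5)] = 5/14 × 0.2518 = 0.0899
  x=1: 1/7 × log_10[(1/7)/(1/5)] = 1/7 × -0.1461 = -0.0209
  x=2: 1/7 × log_10[(1/7)/(1/5)] = 1/7 × -0.1461 = -0.0209
  x=3: 5/14 × log_10[(5/14)/(2/5)] = 5/14 × -0.0492 = -0.0176

D_KL(P||Q) = 0.0306 dits

Note: KL divergence is always non-negative and equals 0 iff P = Q.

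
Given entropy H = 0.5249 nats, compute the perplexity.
1.6903

Perplexity is e^H (or exp(H) for natural log).

H = 0.5249 nats
Perplexity = e^0.5249 = 1.6903

Interpretation: The model's uncertainty is equivalent to choosing uniformly among 1.7 options.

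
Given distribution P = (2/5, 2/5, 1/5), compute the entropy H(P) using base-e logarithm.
1.0549 nats

Shannon entropy is H(X) = -Σ p(x) log p(x).

For P = (2/5, 2/5, 1/5):
H = -2/5 × log_e(2/5) -2/5 × log_e(2/5) -1/5 × log_e(1/5)
H = 1.0549 nats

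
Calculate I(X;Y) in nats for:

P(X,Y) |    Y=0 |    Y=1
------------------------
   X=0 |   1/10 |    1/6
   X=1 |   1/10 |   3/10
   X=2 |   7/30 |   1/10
0.0793 nats

Mutual information: I(X;Y) = H(X) + H(Y) - H(X,Y)

Marginals:
P(X) = (4/15, 2/5, 1/3), H(X) = 1.0852 nats
P(Y) = (13/30, 17/30), H(Y) = 0.6842 nats

Joint entropy: H(X,Y) = 1.6902 nats

I(X;Y) = 1.0852 + 0.6842 - 1.6902 = 0.0793 nats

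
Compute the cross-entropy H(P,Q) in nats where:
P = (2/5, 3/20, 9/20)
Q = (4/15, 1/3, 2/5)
1.1058 nats

Cross-entropy: H(P,Q) = -Σ p(x) log q(x)

Alternatively: H(P,Q) = H(P) + D_KL(P||Q)
H(P) = 1.0104 nats
D_KL(P||Q) = 0.0954 nats

H(P,Q) = 1.0104 + 0.0954 = 1.1058 nats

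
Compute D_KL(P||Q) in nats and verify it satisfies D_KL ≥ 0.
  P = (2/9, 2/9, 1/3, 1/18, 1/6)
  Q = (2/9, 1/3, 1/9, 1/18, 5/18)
0.1910 nats

KL divergence satisfies the Gibbs inequality: D_KL(P||Q) ≥ 0 for all distributions P, Q.

D_KL(P||Q) = Σ p(x) log(p(x)/q(x))
Term by term:
  x=0: 2/9 × log_e[(2/9)/(2/9)] = 0.0000
  x=1: 2/9 × log_e[(2/9)/(1/3)] = -0.0901
  x=2: 1/3 × log_e[(1/3)/(1/9)] = 0.3662
  x=3: 1/18 × log_e[(1/18)/(1/18)] = 0.0000
  x=4: 1/6 × log_e[(1/6)/(5/18)] = -0.0851
D_KL(P||Q) = 0.1910 nats

D_KL(P||Q) = 0.1910 ≥ 0 ✓

This non-negativity is a fundamental property: relative entropy cannot be negative because it measures how different Q is from P.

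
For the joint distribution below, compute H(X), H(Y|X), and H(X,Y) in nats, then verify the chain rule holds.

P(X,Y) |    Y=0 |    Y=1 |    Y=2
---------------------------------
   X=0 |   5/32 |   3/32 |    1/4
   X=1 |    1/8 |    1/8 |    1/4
H(X,Y) = 1.7250, H(X) = 0.6931, H(Y|X) = 1.0318 (all in nats)

Chain rule: H(X,Y) = H(X) + H(Y|X)

Left side — joint entropy directly:
H(X,Y) = -Σ p(x,y) log p(x,y) = 1.7250 nats

Right side — compute H(Y|X) from the conditional distributions:
P(X) = (1/2, 1/2), so H(X) = 0.6931 nats
H(Y|X) = Σ_x P(X=x) · H(Y|X=x):
  P(Y|X=0) = (5/16, 3/16, 1/2), H(Y|X=0) = 1.0239, weight P(X=0) = 1/2
  P(Y|X=1) = (1/4, 1/4, 1/2), H(Y|X=1) = 1.0397, weight P(X=1) = 1/2
H(Y|X) = 1.0318 nats

H(X) + H(Y|X) = 0.6931 + 1.0318 = 1.7250 nats

Both sides equal 1.7250 nats. ✓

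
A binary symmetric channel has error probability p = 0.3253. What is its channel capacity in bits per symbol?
0.0899 bits

For a binary symmetric channel (BSC) with error probability p:
Capacity C = 1 - H(p) bits per symbol

where H(p) = -p log₂(p) - (1-p) log₂(1-p) is the binary entropy function.

H(0.3253) = 0.9101 bits
C = 1 - 0.9101 = 0.0899 bits per symbol

This means we can reliably transmit up to 0.0899 bits of information per channel use.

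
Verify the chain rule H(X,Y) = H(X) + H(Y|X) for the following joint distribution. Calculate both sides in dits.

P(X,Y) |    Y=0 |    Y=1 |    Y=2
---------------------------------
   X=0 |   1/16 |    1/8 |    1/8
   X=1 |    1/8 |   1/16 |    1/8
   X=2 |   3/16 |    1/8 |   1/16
H(X,Y) = 0.9265, H(X) = 0.4755, H(Y|X) = 0.4511 (all in dits)

Chain rule: H(X,Y) = H(X) + H(Y|X)

Left side — joint entropy directly:
H(X,Y) = -Σ p(x,y) log p(x,y) = 0.9265 dits

Right side — compute H(Y|X) from the conditional distributions:
P(X) = (5/16, 5/16, 3/8), so H(X) = 0.4755 dits
H(Y|X) = Σ_x P(X=x) · H(Y|X=x):
  P(Y|X=0) = (1/5, 2/5, 2/5), H(Y|X=0) = 0.4581, weight P(X=0) = 5/16
  P(Y|X=1) = (2/5, 1/5, 2/5), H(Y|X=1) = 0.4581, weight P(X=1) = 5/16
  P(Y|X=2) = (1/2, 1/3, 1/6), H(Y|X=2) = 0.4392, weight P(X=2) = 3/8
H(Y|X) = 0.4511 dits

H(X) + H(Y|X) = 0.4755 + 0.4511 = 0.9265 dits

Both sides equal 0.9265 dits. ✓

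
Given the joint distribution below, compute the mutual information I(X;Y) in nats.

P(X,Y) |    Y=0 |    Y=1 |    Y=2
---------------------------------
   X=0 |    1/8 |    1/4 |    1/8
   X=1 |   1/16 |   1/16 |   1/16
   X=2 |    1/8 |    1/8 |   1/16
0.0162 nats

Mutual information: I(X;Y) = H(X) + H(Y) - H(X,Y)

Marginals:
P(X) = (1/2, 3/16, 5/16), H(X) = 1.0239 nats
P(Y) = (5/16, 7/16, 1/4), H(Y) = 1.0717 nats

Joint entropy: H(X,Y) = 2.0794 nats

I(X;Y) = 1.0239 + 1.0717 - 2.0794 = 0.0162 nats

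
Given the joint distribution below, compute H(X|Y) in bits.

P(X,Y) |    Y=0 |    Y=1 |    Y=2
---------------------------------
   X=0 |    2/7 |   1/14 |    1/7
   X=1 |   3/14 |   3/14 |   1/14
0.9212 bits

Using the chain rule: H(X|Y) = H(X,Y) - H(Y)

First, compute H(X,Y) = 2.4138 bits

Marginal P(Y) = (1/2, 2/7, 3/14)
H(Y) = 1.4926 bits

H(X|Y) = H(X,Y) - H(Y) = 2.4138 - 1.4926 = 0.9212 bits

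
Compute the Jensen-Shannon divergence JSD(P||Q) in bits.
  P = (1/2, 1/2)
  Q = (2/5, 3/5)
0.0073 bits

Jensen-Shannon divergence is:
JSD(P||Q) = 0.5 × D_KL(P||M) + 0.5 × D_KL(Q||M)
where M = 0.5 × (P + Q) is the mixture distribution.

M = 0.5 × (1/2, 1/2) + 0.5 × (2/5, 3/5) = (9/20, 11/20)

D_KL(P||M) = 0.0072 bits
D_KL(Q||M) = 0.0073 bits

JSD(P||Q) = 0.5 × 0.0072 + 0.5 × 0.0073 = 0.0073 bits

Unlike KL divergence, JSD is symmetric and bounded: 0 ≤ JSD ≤ log(2).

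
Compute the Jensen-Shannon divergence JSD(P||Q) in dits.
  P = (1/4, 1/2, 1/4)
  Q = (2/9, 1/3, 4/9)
0.0098 dits

Jensen-Shannon divergence is:
JSD(P||Q) = 0.5 × D_KL(P||M) + 0.5 × D_KL(Q||M)
where M = 0.5 × (P + Q) is the mixture distribution.

M = 0.5 × (1/4, 1/2, 1/4) + 0.5 × (2/9, 1/3, 4/9) = (0.236111, 5/12, 0.347222)

D_KL(P||M) = 0.0101 dits
D_KL(Q||M) = 0.0095 dits

JSD(P||Q) = 0.5 × 0.0101 + 0.5 × 0.0095 = 0.0098 dits

Unlike KL divergence, JSD is symmetric and bounded: 0 ≤ JSD ≤ log(2).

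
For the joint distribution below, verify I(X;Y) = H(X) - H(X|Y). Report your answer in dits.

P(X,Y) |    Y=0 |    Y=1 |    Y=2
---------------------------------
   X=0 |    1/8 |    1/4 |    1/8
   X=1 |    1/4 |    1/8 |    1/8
I(X;Y) = 0.0184 dits

Mutual information has multiple equivalent forms:
- I(X;Y) = H(X) - H(X|Y)
- I(X;Y) = H(Y) - H(Y|X)
- I(X;Y) = H(X) + H(Y) - H(X,Y)

Computing all quantities:
H(X) = 0.3010, H(Y) = 0.4700, H(X,Y) = 0.7526
H(X|Y) = 0.2826, H(Y|X) = 0.4515

Verification:
H(X) - H(X|Y) = 0.3010 - 0.2826 = 0.0184
H(Y) - H(Y|X) = 0.4700 - 0.4515 = 0.0184
H(X) + H(Y) - H(X,Y) = 0.3010 + 0.4700 - 0.7526 = 0.0184

All forms give I(X;Y) = 0.0184 dits. ✓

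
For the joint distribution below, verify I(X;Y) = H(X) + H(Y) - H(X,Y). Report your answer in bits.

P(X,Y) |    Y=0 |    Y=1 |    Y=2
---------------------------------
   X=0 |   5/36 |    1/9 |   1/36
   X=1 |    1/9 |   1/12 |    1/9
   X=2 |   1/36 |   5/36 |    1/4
I(X;Y) = 0.2001 bits

Mutual information has multiple equivalent forms:
- I(X;Y) = H(X) - H(X|Y)
- I(X;Y) = H(Y) - H(Y|X)
- I(X;Y) = H(X) + H(Y) - H(X,Y)

Computing all quantities:
H(X) = 1.5622, H(Y) = 1.5715, H(X,Y) = 2.9337
H(X|Y) = 1.3622, H(Y|X) = 1.3715

Verification:
H(X) - H(X|Y) = 1.5622 - 1.3622 = 0.2001
H(Y) - H(Y|X) = 1.5715 - 1.3715 = 0.2001
H(X) + H(Y) - H(X,Y) = 1.5622 + 1.5715 - 2.9337 = 0.2001

All forms give I(X;Y) = 0.2001 bits. ✓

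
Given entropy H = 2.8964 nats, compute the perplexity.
18.1088

Perplexity is e^H (or exp(H) for natural log).

H = 2.8964 nats
Perplexity = e^2.8964 = 18.1088

Interpretation: The model's uncertainty is equivalent to choosing uniformly among 18.1 options.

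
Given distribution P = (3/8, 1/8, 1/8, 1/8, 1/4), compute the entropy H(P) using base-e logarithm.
1.4942 nats

Shannon entropy is H(X) = -Σ p(x) log p(x).

For P = (3/8, 1/8, 1/8, 1/8, 1/4):
H = -3/8 × log_e(3/8) -1/8 × log_e(1/8) -1/8 × log_e(1/8) -1/8 × log_e(1/8) -1/4 × log_e(1/4)
H = 1.4942 nats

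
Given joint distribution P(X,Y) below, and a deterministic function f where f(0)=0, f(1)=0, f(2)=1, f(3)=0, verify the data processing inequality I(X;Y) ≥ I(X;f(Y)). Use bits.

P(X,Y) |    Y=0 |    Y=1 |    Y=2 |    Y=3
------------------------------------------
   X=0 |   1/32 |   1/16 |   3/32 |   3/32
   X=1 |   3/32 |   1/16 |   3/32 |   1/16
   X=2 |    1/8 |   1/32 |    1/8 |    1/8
I(X;Y) = 0.0565, I(X;f(Y)) = 0.0006, inequality holds: 0.0565 ≥ 0.0006

Data Processing Inequality: For any Markov chain X → Y → Z, we have I(X;Y) ≥ I(X;Z).

Here Z = f(Y) is a deterministic function of Y, forming X → Y → Z.

Original I(X;Y) = 0.0565 bits

After applying f:
P(X,Z) where Z=f(Y):
- P(X,Z=0) = P(X,Y=0) + P(X,Y=1) + P(X,Y=3)
- P(X,Z=1) = P(X,Y=2)

I(X;Z) = I(X;f(Y)) = 0.0006 bits

Verification: 0.0565 ≥ 0.0006 ✓

Information cannot be created by processing; the function f can only lose information about X.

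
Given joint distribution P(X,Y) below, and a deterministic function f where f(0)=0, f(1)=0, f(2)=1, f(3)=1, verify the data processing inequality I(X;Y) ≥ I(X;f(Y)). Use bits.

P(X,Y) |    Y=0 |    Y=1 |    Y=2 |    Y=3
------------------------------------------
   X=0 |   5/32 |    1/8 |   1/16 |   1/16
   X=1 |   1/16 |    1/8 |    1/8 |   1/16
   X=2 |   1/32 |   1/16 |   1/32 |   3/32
I(X;Y) = 0.0958, I(X;f(Y)) = 0.0364, inequality holds: 0.0958 ≥ 0.0364

Data Processing Inequality: For any Markov chain X → Y → Z, we have I(X;Y) ≥ I(X;Z).

Here Z = f(Y) is a deterministic function of Y, forming X → Y → Z.

Original I(X;Y) = 0.0958 bits

After applying f:
P(X,Z) where Z=f(Y):
- P(X,Z=0) = P(X,Y=0) + P(X,Y=1)
- P(X,Z=1) = P(X,Y=2) + P(X,Y=3)

I(X;Z) = I(X;f(Y)) = 0.0364 bits

Verification: 0.0958 ≥ 0.0364 ✓

Information cannot be created by processing; the function f can only lose information about X.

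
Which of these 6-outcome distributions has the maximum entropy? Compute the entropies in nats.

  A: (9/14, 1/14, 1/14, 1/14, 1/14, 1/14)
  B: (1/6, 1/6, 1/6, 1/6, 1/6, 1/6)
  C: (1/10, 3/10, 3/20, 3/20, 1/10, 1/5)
B

For a discrete distribution over n outcomes, entropy is maximized by the uniform distribution.

Computing entropies:
H(A) = 1.2266 nats
H(B) = 1.7918 nats
H(C) = 1.7127 nats

The uniform distribution (where all probabilities equal 1/6) achieves the maximum entropy of log_e(6) = 1.7918 nats.

Distribution B has the highest entropy.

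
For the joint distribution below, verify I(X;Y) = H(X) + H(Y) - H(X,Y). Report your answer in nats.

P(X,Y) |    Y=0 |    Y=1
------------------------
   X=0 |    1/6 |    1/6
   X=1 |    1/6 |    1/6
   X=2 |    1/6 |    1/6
I(X;Y) = 0.0000 nats

Mutual information has multiple equivalent forms:
- I(X;Y) = H(X) - H(X|Y)
- I(X;Y) = H(Y) - H(Y|X)
- I(X;Y) = H(X) + H(Y) - H(X,Y)

Computing all quantities:
H(X) = 1.0986, H(Y) = 0.6931, H(X,Y) = 1.7918
H(X|Y) = 1.0986, H(Y|X) = 0.6931

Verification:
H(X) - H(X|Y) = 1.0986 - 1.0986 = 0.0000
H(Y) - H(Y|X) = 0.6931 - 0.6931 = 0.0000
H(X) + H(Y) - H(X,Y) = 1.0986 + 0.6931 - 1.7918 = 0.0000

All forms give I(X;Y) = 0.0000 nats. ✓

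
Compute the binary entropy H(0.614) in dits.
0.2896 dits

The binary entropy function is:
H(p) = -p log(p) - (1-p) log(1-p)

H(0.614) = -0.614 × log_10(0.614) - 0.386 × log_10(0.386)
H(0.614) = 0.2896 dits

Note: Binary entropy is maximized at p=0.5 (H=1 bit) and minimized at p=0 or p=1 (H=0).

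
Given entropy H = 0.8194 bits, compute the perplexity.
1.7647

Perplexity is 2^H (or exp(H) for natural log).

H = 0.8194 bits
Perplexity = 2^0.8194 = 1.7647

Interpretation: The model's uncertainty is equivalent to choosing uniformly among 1.8 options.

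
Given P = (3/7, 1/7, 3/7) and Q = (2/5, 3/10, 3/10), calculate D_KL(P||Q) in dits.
0.0332 dits

KL divergence: D_KL(P||Q) = Σ p(x) log(p(x)/q(x))

Computing term by term:
  x=0: 3/7 × log_10[(3/7)/(2/5)] = 3/7 × 0.0300 = 0.0128
  x=1: 1/7 × log_10[(1/7)/(3/10)] = 1/7 × -0.3222 = -0.0460
  x=2: 3/7 × log_10[(3/7)/(3/10)] = 3/7 × 0.1549 = 0.0664

D_KL(P||Q) = 0.0332 dits

Note: KL divergence is always non-negative and equals 0 iff P = Q.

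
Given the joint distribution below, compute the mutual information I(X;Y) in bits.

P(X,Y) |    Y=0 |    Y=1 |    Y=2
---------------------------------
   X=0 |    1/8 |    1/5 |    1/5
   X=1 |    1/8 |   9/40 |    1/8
0.0119 bits

Mutual information: I(X;Y) = H(X) + H(Y) - H(X,Y)

Marginals:
P(X) = (21/40, 19/40), H(X) = 0.9982 bits
P(Y) = (1/4, 17/40, 13/40), H(Y) = 1.5516 bits

Joint entropy: H(X,Y) = 2.5380 bits

I(X;Y) = 0.9982 + 1.5516 - 2.5380 = 0.0119 bits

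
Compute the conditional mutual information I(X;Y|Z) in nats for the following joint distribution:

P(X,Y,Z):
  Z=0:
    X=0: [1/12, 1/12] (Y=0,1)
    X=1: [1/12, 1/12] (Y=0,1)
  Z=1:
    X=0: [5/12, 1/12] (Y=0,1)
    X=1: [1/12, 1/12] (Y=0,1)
0.0341 nats

Conditional mutual information: I(X;Y|Z) = H(X|Z) + H(Y|Z) - H(X,Y|Z)

H(Z) = 0.6365
H(X,Z) = 1.2425 → H(X|Z) = 0.6059
H(Y,Z) = 1.2425 → H(Y|Z) = 0.6059
H(X,Y,Z) = 1.8143 → H(X,Y|Z) = 1.1778

I(X;Y|Z) = 0.6059 + 0.6059 - 1.1778 = 0.0341 nats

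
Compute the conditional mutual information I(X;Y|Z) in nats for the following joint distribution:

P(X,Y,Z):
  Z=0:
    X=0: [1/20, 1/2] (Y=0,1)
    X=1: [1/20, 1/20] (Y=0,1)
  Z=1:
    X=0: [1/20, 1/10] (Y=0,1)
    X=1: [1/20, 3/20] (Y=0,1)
0.0436 nats

Conditional mutual information: I(X;Y|Z) = H(X|Z) + H(Y|Z) - H(X,Y|Z)

H(Z) = 0.6474
H(X,Z) = 1.1655 → H(X|Z) = 0.5181
H(Y,Z) = 1.1359 → H(Y|Z) = 0.4885
H(X,Y,Z) = 1.6103 → H(X,Y|Z) = 0.9629

I(X;Y|Z) = 0.5181 + 0.4885 - 0.9629 = 0.0436 nats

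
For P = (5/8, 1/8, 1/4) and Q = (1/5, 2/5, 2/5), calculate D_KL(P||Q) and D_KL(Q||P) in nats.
D_KL(P||Q) = 0.4493, D_KL(Q||P) = 0.4254

KL divergence is not symmetric: D_KL(P||Q) ≠ D_KL(Q||P) in general.

D_KL(P||Q) = 0.4493 nats
D_KL(Q||P) = 0.4254 nats

No, they are not equal!

This asymmetry is why KL divergence is not a true distance metric.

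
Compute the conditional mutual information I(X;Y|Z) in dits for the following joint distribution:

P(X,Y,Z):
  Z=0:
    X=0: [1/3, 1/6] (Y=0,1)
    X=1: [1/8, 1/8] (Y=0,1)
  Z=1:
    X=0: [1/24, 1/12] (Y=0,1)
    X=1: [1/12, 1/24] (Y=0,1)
0.0103 dits

Conditional mutual information: I(X;Y|Z) = H(X|Z) + H(Y|Z) - H(X,Y|Z)

H(Z) = 0.2442
H(X,Z) = 0.5268 → H(X|Z) = 0.2826
H(Y,Z) = 0.5371 → H(Y|Z) = 0.2929
H(X,Y,Z) = 0.8094 → H(X,Y|Z) = 0.5652

I(X;Y|Z) = 0.2826 + 0.2929 - 0.5652 = 0.0103 dits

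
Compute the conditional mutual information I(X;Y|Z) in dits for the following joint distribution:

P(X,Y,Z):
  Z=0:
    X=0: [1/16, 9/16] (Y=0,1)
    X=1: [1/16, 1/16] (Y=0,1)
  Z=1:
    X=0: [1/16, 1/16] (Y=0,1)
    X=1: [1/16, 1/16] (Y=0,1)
0.0209 dits

Conditional mutual information: I(X;Y|Z) = H(X|Z) + H(Y|Z) - H(X,Y|Z)

H(Z) = 0.2442
H(X,Z) = 0.4662 → H(X|Z) = 0.2220
H(Y,Z) = 0.4662 → H(Y|Z) = 0.2220
H(X,Y,Z) = 0.6674 → H(X,Y|Z) = 0.4231

I(X;Y|Z) = 0.2220 + 0.2220 - 0.4231 = 0.0209 dits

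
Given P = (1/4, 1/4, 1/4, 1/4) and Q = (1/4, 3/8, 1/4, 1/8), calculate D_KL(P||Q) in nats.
0.0719 nats

KL divergence: D_KL(P||Q) = Σ p(x) log(p(x)/q(x))

Computing term by term:
  x=0: 1/4 × log_e[(1/4)/(1/4)] = 1/4 × 0.0000 = 0.0000
  x=1: 1/4 × log_e[(1/4)/(3/8)] = 1/4 × -0.4055 = -0.1014
  x=2: 1/4 × log_e[(1/4)/(1/4)] = 1/4 × 0.0000 = 0.0000
  x=3: 1/4 × log_e[(1/4)/(1/8)] = 1/4 × 0.6931 = 0.1733

D_KL(P||Q) = 0.0719 nats

Note: KL divergence is always non-negative and equals 0 iff P = Q.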